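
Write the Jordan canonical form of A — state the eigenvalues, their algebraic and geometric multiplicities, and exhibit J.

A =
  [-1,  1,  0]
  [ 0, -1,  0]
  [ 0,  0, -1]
J_2(-1) ⊕ J_1(-1)

The characteristic polynomial is
  det(x·I − A) = x^3 + 3*x^2 + 3*x + 1 = (x + 1)^3

Eigenvalues and multiplicities (the geometric multiplicity of λ is n − rank(A − λI), which equals the number of Jordan blocks for λ):
  λ = -1: algebraic multiplicity = 3, geometric multiplicity = 2

Determining the block sizes for each eigenvalue:
  λ = -1: 2 blocks summing to 3 forces exactly one block of size 2 and the rest size 1 → block sizes [2, 1]

Assembling the blocks gives a Jordan form
J =
  [-1,  1,  0]
  [ 0, -1,  0]
  [ 0,  0, -1]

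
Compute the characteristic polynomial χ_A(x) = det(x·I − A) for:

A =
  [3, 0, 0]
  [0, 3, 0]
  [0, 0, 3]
x^3 - 9*x^2 + 27*x - 27

Expanding det(x·I − A) (e.g. by cofactor expansion or by noting that A is similar to its Jordan form J, which has the same characteristic polynomial as A) gives
  χ_A(x) = x^3 - 9*x^2 + 27*x - 27
which factors as (x - 3)^3. The eigenvalues (with algebraic multiplicities) are λ = 3 with multiplicity 3.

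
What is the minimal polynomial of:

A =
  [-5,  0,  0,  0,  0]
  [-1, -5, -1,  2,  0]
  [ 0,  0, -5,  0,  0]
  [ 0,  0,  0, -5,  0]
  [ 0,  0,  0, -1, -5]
x^2 + 10*x + 25

The characteristic polynomial is χ_A(x) = (x + 5)^5, so the eigenvalues are known. The minimal polynomial is
  m_A(x) = Π_λ (x − λ)^{k_λ}
where k_λ is the size of the *largest* Jordan block for λ (equivalently, the smallest k with (A − λI)^k v = 0 for every generalised eigenvector v of λ).

  λ = -5: largest Jordan block has size 2, contributing (x + 5)^2

So m_A(x) = (x + 5)^2 = x^2 + 10*x + 25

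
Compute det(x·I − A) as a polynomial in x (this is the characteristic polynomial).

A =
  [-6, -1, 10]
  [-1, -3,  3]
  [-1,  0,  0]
x^3 + 9*x^2 + 27*x + 27

Expanding det(x·I − A) (e.g. by cofactor expansion or by noting that A is similar to its Jordan form J, which has the same characteristic polynomial as A) gives
  χ_A(x) = x^3 + 9*x^2 + 27*x + 27
which factors as (x + 3)^3. The eigenvalues (with algebraic multiplicities) are λ = -3 with multiplicity 3.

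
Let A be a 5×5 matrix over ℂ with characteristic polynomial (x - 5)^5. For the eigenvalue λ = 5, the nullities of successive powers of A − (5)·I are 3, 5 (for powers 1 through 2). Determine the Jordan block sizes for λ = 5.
Block sizes for λ = 5: [2, 2, 1]

From the dimensions of kernels of powers, the number of Jordan blocks of size at least j is d_j − d_{j−1} where d_j = dim ker(N^j) (with d_0 = 0). Computing the differences gives [3, 2].
The number of blocks of size exactly k is (#blocks of size ≥ k) − (#blocks of size ≥ k + 1), so the partition is: 1 block(s) of size 1, 2 block(s) of size 2.
In nonincreasing order the block sizes are [2, 2, 1].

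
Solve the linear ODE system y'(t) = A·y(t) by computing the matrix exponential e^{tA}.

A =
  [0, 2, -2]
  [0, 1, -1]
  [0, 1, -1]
e^{tA} =
  [1, 2*t, -2*t]
  [0, t + 1, -t]
  [0, t, 1 - t]

Strategy: write A = P · J · P⁻¹ where J is a Jordan canonical form, so e^{tA} = P · e^{tJ} · P⁻¹, and e^{tJ} can be computed block-by-block.

A has Jordan form
J =
  [0, 1, 0]
  [0, 0, 0]
  [0, 0, 0]
(up to reordering of blocks).

Per-block formulas:
  For a 2×2 Jordan block J_2(0): exp(t · J_2(0)) = e^(0t)·(I + t·N), where N is the 2×2 nilpotent shift.
  For a 1×1 block at λ = 0: exp(t · [0]) = [e^(0t)].

After assembling e^{tJ} and conjugating by P, we get:

e^{tA} =
  [1, 2*t, -2*t]
  [0, t + 1, -t]
  [0, t, 1 - t]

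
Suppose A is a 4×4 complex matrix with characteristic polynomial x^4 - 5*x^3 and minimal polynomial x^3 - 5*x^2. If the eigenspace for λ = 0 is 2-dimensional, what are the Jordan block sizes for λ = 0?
Block sizes for λ = 0: [2, 1]

Step 1 — from the characteristic polynomial, algebraic multiplicity of λ = 0 is 3. From dim ker(A − (0)·I) = 2, there are exactly 2 Jordan blocks for λ = 0.
Step 2 — from the minimal polynomial, the factor (x − 0)^2 tells us the largest block for λ = 0 has size 2.
Step 3 — with total size 3, 2 blocks, and largest block 2, the block sizes (in nonincreasing order) are [2, 1].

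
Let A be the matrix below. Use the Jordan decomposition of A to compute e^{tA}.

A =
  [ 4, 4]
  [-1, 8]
e^{tA} =
  [-2*t*exp(6*t) + exp(6*t), 4*t*exp(6*t)]
  [-t*exp(6*t), 2*t*exp(6*t) + exp(6*t)]

Strategy: write A = P · J · P⁻¹ where J is a Jordan canonical form, so e^{tA} = P · e^{tJ} · P⁻¹, and e^{tJ} can be computed block-by-block.

A has Jordan form
J =
  [6, 1]
  [0, 6]
(up to reordering of blocks).

Per-block formulas:
  For a 2×2 Jordan block J_2(6): exp(t · J_2(6)) = e^(6t)·(I + t·N), where N is the 2×2 nilpotent shift.

After assembling e^{tJ} and conjugating by P, we get:

e^{tA} =
  [-2*t*exp(6*t) + exp(6*t), 4*t*exp(6*t)]
  [-t*exp(6*t), 2*t*exp(6*t) + exp(6*t)]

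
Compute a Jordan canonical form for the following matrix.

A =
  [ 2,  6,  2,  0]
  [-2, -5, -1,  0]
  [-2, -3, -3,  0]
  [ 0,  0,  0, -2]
J_2(-2) ⊕ J_1(-2) ⊕ J_1(-2)

The characteristic polynomial is
  det(x·I − A) = x^4 + 8*x^3 + 24*x^2 + 32*x + 16 = (x + 2)^4

Eigenvalues and multiplicities (the geometric multiplicity of λ is n − rank(A − λI), which equals the number of Jordan blocks for λ):
  λ = -2: algebraic multiplicity = 4, geometric multiplicity = 3

Determining the block sizes for each eigenvalue:
  λ = -2: 3 blocks summing to 4 forces exactly one block of size 2 and the rest size 1 → block sizes [2, 1, 1]

Assembling the blocks gives a Jordan form
J =
  [-2,  1,  0,  0]
  [ 0, -2,  0,  0]
  [ 0,  0, -2,  0]
  [ 0,  0,  0, -2]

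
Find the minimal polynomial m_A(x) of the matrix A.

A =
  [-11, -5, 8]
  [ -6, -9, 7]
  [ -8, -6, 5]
x^3 + 15*x^2 + 75*x + 125

The characteristic polynomial is χ_A(x) = (x + 5)^3, so the eigenvalues are known. The minimal polynomial is
  m_A(x) = Π_λ (x − λ)^{k_λ}
where k_λ is the size of the *largest* Jordan block for λ (equivalently, the smallest k with (A − λI)^k v = 0 for every generalised eigenvector v of λ).

  λ = -5: largest Jordan block has size 3, contributing (x + 5)^3

So m_A(x) = (x + 5)^3 = x^3 + 15*x^2 + 75*x + 125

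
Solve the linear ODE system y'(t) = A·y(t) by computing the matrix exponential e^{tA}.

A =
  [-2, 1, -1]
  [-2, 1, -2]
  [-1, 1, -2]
e^{tA} =
  [-t*exp(-t) + exp(-t), t*exp(-t), -t*exp(-t)]
  [-2*t*exp(-t), 2*t*exp(-t) + exp(-t), -2*t*exp(-t)]
  [-t*exp(-t), t*exp(-t), -t*exp(-t) + exp(-t)]

Strategy: write A = P · J · P⁻¹ where J is a Jordan canonical form, so e^{tA} = P · e^{tJ} · P⁻¹, and e^{tJ} can be computed block-by-block.

A has Jordan form
J =
  [-1,  1,  0]
  [ 0, -1,  0]
  [ 0,  0, -1]
(up to reordering of blocks).

Per-block formulas:
  For a 2×2 Jordan block J_2(-1): exp(t · J_2(-1)) = e^(-1t)·(I + t·N), where N is the 2×2 nilpotent shift.
  For a 1×1 block at λ = -1: exp(t · [-1]) = [e^(-1t)].

After assembling e^{tJ} and conjugating by P, we get:

e^{tA} =
  [-t*exp(-t) + exp(-t), t*exp(-t), -t*exp(-t)]
  [-2*t*exp(-t), 2*t*exp(-t) + exp(-t), -2*t*exp(-t)]
  [-t*exp(-t), t*exp(-t), -t*exp(-t) + exp(-t)]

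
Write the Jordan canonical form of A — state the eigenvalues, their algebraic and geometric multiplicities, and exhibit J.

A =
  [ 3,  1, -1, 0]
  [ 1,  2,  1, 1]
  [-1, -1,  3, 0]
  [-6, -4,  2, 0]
J_3(2) ⊕ J_1(2)

The characteristic polynomial is
  det(x·I − A) = x^4 - 8*x^3 + 24*x^2 - 32*x + 16 = (x - 2)^4

Eigenvalues and multiplicities (the geometric multiplicity of λ is n − rank(A − λI), which equals the number of Jordan blocks for λ):
  λ = 2: algebraic multiplicity = 4, geometric multiplicity = 2

Determining the block sizes for each eigenvalue:
  λ = 2: with am = 4 and gm = 2, the partition is not yet determined (e.g. several partitions of 4 into 2 parts exist). Let N = A − (2)·I. Computing rank(N^1) = 2, rank(N^2) = 1, rank(N^3) = 0; the number of blocks of size ≥ j is rank(N^{j−1}) − rank(N^j), giving [2, 1, 1]. So we have 1 block(s) of size 3, 1 block(s) of size 1 → block sizes [3, 1]

Assembling the blocks gives a Jordan form
J =
  [2, 1, 0, 0]
  [0, 2, 1, 0]
  [0, 0, 2, 0]
  [0, 0, 0, 2]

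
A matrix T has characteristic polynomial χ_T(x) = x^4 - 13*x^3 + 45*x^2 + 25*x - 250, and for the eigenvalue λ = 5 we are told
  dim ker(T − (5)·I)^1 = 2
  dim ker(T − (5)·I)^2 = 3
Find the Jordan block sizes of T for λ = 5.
Block sizes for λ = 5: [2, 1]

From the dimensions of kernels of powers, the number of Jordan blocks of size at least j is d_j − d_{j−1} where d_j = dim ker(N^j) (with d_0 = 0). Computing the differences gives [2, 1].
The number of blocks of size exactly k is (#blocks of size ≥ k) − (#blocks of size ≥ k + 1), so the partition is: 1 block(s) of size 1, 1 block(s) of size 2.
In nonincreasing order the block sizes are [2, 1].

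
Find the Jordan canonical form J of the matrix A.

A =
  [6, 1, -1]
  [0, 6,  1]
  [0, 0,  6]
J_3(6)

The characteristic polynomial is
  det(x·I − A) = x^3 - 18*x^2 + 108*x - 216 = (x - 6)^3

Eigenvalues and multiplicities (the geometric multiplicity of λ is n − rank(A − λI), which equals the number of Jordan blocks for λ):
  λ = 6: algebraic multiplicity = 3, geometric multiplicity = 1

Determining the block sizes for each eigenvalue:
  λ = 6: one block (gm = 1), so the single block has size am = 3 → block sizes [3]

Assembling the blocks gives a Jordan form
J =
  [6, 1, 0]
  [0, 6, 1]
  [0, 0, 6]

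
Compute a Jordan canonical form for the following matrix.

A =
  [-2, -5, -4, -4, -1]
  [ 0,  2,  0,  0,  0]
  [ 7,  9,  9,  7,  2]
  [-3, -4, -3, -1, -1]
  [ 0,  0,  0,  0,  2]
J_2(2) ⊕ J_2(2) ⊕ J_1(2)

The characteristic polynomial is
  det(x·I − A) = x^5 - 10*x^4 + 40*x^3 - 80*x^2 + 80*x - 32 = (x - 2)^5

Eigenvalues and multiplicities (the geometric multiplicity of λ is n − rank(A − λI), which equals the number of Jordan blocks for λ):
  λ = 2: algebraic multiplicity = 5, geometric multiplicity = 3

Determining the block sizes for each eigenvalue:
  λ = 2: with am = 5 and gm = 3, the partition is not yet determined (e.g. several partitions of 5 into 3 parts exist). Let N = A − (2)·I. Computing rank(N^1) = 2, rank(N^2) = 0; the number of blocks of size ≥ j is rank(N^{j−1}) − rank(N^j), giving [3, 2]. So we have 2 block(s) of size 2, 1 block(s) of size 1 → block sizes [2, 2, 1]

Assembling the blocks gives a Jordan form
J =
  [2, 1, 0, 0, 0]
  [0, 2, 0, 0, 0]
  [0, 0, 2, 1, 0]
  [0, 0, 0, 2, 0]
  [0, 0, 0, 0, 2]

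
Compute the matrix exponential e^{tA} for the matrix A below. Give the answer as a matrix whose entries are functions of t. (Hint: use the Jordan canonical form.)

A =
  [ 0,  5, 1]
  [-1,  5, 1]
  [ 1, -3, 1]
e^{tA} =
  [-2*t*exp(2*t) + exp(2*t), t^2*exp(2*t) + 5*t*exp(2*t), t^2*exp(2*t) + t*exp(2*t)]
  [-t*exp(2*t), t^2*exp(2*t)/2 + 3*t*exp(2*t) + exp(2*t), t^2*exp(2*t)/2 + t*exp(2*t)]
  [t*exp(2*t), -t^2*exp(2*t)/2 - 3*t*exp(2*t), -t^2*exp(2*t)/2 - t*exp(2*t) + exp(2*t)]

Strategy: write A = P · J · P⁻¹ where J is a Jordan canonical form, so e^{tA} = P · e^{tJ} · P⁻¹, and e^{tJ} can be computed block-by-block.

A has Jordan form
J =
  [2, 1, 0]
  [0, 2, 1]
  [0, 0, 2]
(up to reordering of blocks).

Per-block formulas:
  For a 3×3 Jordan block J_3(2): exp(t · J_3(2)) = e^(2t)·(I + t·N + (t^2/2)·N^2), where N is the 3×3 nilpotent shift.

After assembling e^{tJ} and conjugating by P, we get:

e^{tA} =
  [-2*t*exp(2*t) + exp(2*t), t^2*exp(2*t) + 5*t*exp(2*t), t^2*exp(2*t) + t*exp(2*t)]
  [-t*exp(2*t), t^2*exp(2*t)/2 + 3*t*exp(2*t) + exp(2*t), t^2*exp(2*t)/2 + t*exp(2*t)]
  [t*exp(2*t), -t^2*exp(2*t)/2 - 3*t*exp(2*t), -t^2*exp(2*t)/2 - t*exp(2*t) + exp(2*t)]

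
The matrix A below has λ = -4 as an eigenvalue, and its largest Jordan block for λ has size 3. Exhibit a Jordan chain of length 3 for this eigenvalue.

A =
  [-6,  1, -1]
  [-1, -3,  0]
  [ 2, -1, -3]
A Jordan chain for λ = -4 of length 3:
v_1 = (1, 1, -1)ᵀ
v_2 = (-2, -1, 2)ᵀ
v_3 = (1, 0, 0)ᵀ

Let N = A − (-4)·I. We want v_3 with N^3 v_3 = 0 but N^2 v_3 ≠ 0; then v_{j-1} := N · v_j for j = 3, …, 2.

Pick v_3 = (1, 0, 0)ᵀ.
Then v_2 = N · v_3 = (-2, -1, 2)ᵀ.
Then v_1 = N · v_2 = (1, 1, -1)ᵀ.

Sanity check: (A − (-4)·I) v_1 = (0, 0, 0)ᵀ = 0. ✓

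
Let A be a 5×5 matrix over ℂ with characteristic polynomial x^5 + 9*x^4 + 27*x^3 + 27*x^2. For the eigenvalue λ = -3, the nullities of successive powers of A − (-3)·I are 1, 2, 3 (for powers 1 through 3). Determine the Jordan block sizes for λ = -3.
Block sizes for λ = -3: [3]

From the dimensions of kernels of powers, the number of Jordan blocks of size at least j is d_j − d_{j−1} where d_j = dim ker(N^j) (with d_0 = 0). Computing the differences gives [1, 1, 1].
The number of blocks of size exactly k is (#blocks of size ≥ k) − (#blocks of size ≥ k + 1), so the partition is: 1 block(s) of size 3.
In nonincreasing order the block sizes are [3].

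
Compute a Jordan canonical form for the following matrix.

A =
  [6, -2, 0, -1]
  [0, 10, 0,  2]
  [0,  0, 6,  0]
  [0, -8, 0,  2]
J_2(6) ⊕ J_1(6) ⊕ J_1(6)

The characteristic polynomial is
  det(x·I − A) = x^4 - 24*x^3 + 216*x^2 - 864*x + 1296 = (x - 6)^4

Eigenvalues and multiplicities (the geometric multiplicity of λ is n − rank(A − λI), which equals the number of Jordan blocks for λ):
  λ = 6: algebraic multiplicity = 4, geometric multiplicity = 3

Determining the block sizes for each eigenvalue:
  λ = 6: 3 blocks summing to 4 forces exactly one block of size 2 and the rest size 1 → block sizes [2, 1, 1]

Assembling the blocks gives a Jordan form
J =
  [6, 1, 0, 0]
  [0, 6, 0, 0]
  [0, 0, 6, 0]
  [0, 0, 0, 6]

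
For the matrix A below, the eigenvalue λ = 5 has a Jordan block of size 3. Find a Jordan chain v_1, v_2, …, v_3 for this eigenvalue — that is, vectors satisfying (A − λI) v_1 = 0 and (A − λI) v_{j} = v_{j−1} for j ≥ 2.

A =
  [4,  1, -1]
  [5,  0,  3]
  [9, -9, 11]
A Jordan chain for λ = 5 of length 3:
v_1 = (-3, -3, 0)ᵀ
v_2 = (-1, 5, 9)ᵀ
v_3 = (1, 0, 0)ᵀ

Let N = A − (5)·I. We want v_3 with N^3 v_3 = 0 but N^2 v_3 ≠ 0; then v_{j-1} := N · v_j for j = 3, …, 2.

Pick v_3 = (1, 0, 0)ᵀ.
Then v_2 = N · v_3 = (-1, 5, 9)ᵀ.
Then v_1 = N · v_2 = (-3, -3, 0)ᵀ.

Sanity check: (A − (5)·I) v_1 = (0, 0, 0)ᵀ = 0. ✓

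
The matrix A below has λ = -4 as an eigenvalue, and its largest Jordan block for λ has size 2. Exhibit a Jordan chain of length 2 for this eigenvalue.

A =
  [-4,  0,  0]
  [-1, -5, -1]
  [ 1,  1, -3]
A Jordan chain for λ = -4 of length 2:
v_1 = (0, -1, 1)ᵀ
v_2 = (1, 0, 0)ᵀ

Let N = A − (-4)·I. We want v_2 with N^2 v_2 = 0 but N^1 v_2 ≠ 0; then v_{j-1} := N · v_j for j = 2, …, 2.

Pick v_2 = (1, 0, 0)ᵀ.
Then v_1 = N · v_2 = (0, -1, 1)ᵀ.

Sanity check: (A − (-4)·I) v_1 = (0, 0, 0)ᵀ = 0. ✓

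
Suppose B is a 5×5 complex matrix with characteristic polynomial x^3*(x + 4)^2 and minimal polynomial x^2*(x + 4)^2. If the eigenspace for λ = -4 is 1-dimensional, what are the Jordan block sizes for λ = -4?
Block sizes for λ = -4: [2]

Step 1 — from the characteristic polynomial, algebraic multiplicity of λ = -4 is 2. From dim ker(B − (-4)·I) = 1, there are exactly 1 Jordan blocks for λ = -4.
Step 2 — from the minimal polynomial, the factor (x + 4)^2 tells us the largest block for λ = -4 has size 2.
Step 3 — with total size 2, 1 blocks, and largest block 2, the block sizes (in nonincreasing order) are [2].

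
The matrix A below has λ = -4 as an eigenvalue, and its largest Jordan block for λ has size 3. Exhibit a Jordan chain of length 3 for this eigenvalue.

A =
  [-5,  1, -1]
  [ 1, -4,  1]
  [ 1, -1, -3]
A Jordan chain for λ = -4 of length 3:
v_1 = (1, 0, -1)ᵀ
v_2 = (-1, 1, 1)ᵀ
v_3 = (1, 0, 0)ᵀ

Let N = A − (-4)·I. We want v_3 with N^3 v_3 = 0 but N^2 v_3 ≠ 0; then v_{j-1} := N · v_j for j = 3, …, 2.

Pick v_3 = (1, 0, 0)ᵀ.
Then v_2 = N · v_3 = (-1, 1, 1)ᵀ.
Then v_1 = N · v_2 = (1, 0, -1)ᵀ.

Sanity check: (A − (-4)·I) v_1 = (0, 0, 0)ᵀ = 0. ✓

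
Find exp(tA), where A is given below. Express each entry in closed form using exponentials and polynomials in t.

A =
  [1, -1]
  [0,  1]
e^{tA} =
  [exp(t), -t*exp(t)]
  [0, exp(t)]

Strategy: write A = P · J · P⁻¹ where J is a Jordan canonical form, so e^{tA} = P · e^{tJ} · P⁻¹, and e^{tJ} can be computed block-by-block.

A has Jordan form
J =
  [1, 1]
  [0, 1]
(up to reordering of blocks).

Per-block formulas:
  For a 2×2 Jordan block J_2(1): exp(t · J_2(1)) = e^(1t)·(I + t·N), where N is the 2×2 nilpotent shift.

After assembling e^{tJ} and conjugating by P, we get:

e^{tA} =
  [exp(t), -t*exp(t)]
  [0, exp(t)]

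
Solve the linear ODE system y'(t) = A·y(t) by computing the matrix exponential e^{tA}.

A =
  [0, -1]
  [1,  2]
e^{tA} =
  [-t*exp(t) + exp(t), -t*exp(t)]
  [t*exp(t), t*exp(t) + exp(t)]

Strategy: write A = P · J · P⁻¹ where J is a Jordan canonical form, so e^{tA} = P · e^{tJ} · P⁻¹, and e^{tJ} can be computed block-by-block.

A has Jordan form
J =
  [1, 1]
  [0, 1]
(up to reordering of blocks).

Per-block formulas:
  For a 2×2 Jordan block J_2(1): exp(t · J_2(1)) = e^(1t)·(I + t·N), where N is the 2×2 nilpotent shift.

After assembling e^{tJ} and conjugating by P, we get:

e^{tA} =
  [-t*exp(t) + exp(t), -t*exp(t)]
  [t*exp(t), t*exp(t) + exp(t)]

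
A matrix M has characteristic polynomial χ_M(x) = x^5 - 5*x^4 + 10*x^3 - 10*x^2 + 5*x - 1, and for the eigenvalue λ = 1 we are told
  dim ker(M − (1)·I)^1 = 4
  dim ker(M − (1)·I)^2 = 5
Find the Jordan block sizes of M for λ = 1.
Block sizes for λ = 1: [2, 1, 1, 1]

From the dimensions of kernels of powers, the number of Jordan blocks of size at least j is d_j − d_{j−1} where d_j = dim ker(N^j) (with d_0 = 0). Computing the differences gives [4, 1].
The number of blocks of size exactly k is (#blocks of size ≥ k) − (#blocks of size ≥ k + 1), so the partition is: 3 block(s) of size 1, 1 block(s) of size 2.
In nonincreasing order the block sizes are [2, 1, 1, 1].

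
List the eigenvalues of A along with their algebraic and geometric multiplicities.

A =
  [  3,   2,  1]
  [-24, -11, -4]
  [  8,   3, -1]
λ = -3: alg = 3, geom = 1

Step 1 — factor the characteristic polynomial to read off the algebraic multiplicities:
  χ_A(x) = (x + 3)^3

Step 2 — compute geometric multiplicities via the rank-nullity identity g(λ) = n − rank(A − λI):
  rank(A − (-3)·I) = 2, so dim ker(A − (-3)·I) = n − 2 = 1

Summary:
  λ = -3: algebraic multiplicity = 3, geometric multiplicity = 1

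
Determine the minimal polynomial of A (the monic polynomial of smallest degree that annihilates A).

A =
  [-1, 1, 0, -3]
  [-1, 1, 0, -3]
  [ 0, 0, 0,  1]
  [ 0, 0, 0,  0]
x^2

The characteristic polynomial is χ_A(x) = x^4, so the eigenvalues are known. The minimal polynomial is
  m_A(x) = Π_λ (x − λ)^{k_λ}
where k_λ is the size of the *largest* Jordan block for λ (equivalently, the smallest k with (A − λI)^k v = 0 for every generalised eigenvector v of λ).

  λ = 0: largest Jordan block has size 2, contributing (x − 0)^2

So m_A(x) = x^2 = x^2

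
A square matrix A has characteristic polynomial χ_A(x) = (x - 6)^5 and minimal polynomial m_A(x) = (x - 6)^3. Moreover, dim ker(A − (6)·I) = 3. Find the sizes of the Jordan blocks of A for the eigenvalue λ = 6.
Block sizes for λ = 6: [3, 1, 1]

Step 1 — from the characteristic polynomial, algebraic multiplicity of λ = 6 is 5. From dim ker(A − (6)·I) = 3, there are exactly 3 Jordan blocks for λ = 6.
Step 2 — from the minimal polynomial, the factor (x − 6)^3 tells us the largest block for λ = 6 has size 3.
Step 3 — with total size 5, 3 blocks, and largest block 3, the block sizes (in nonincreasing order) are [3, 1, 1].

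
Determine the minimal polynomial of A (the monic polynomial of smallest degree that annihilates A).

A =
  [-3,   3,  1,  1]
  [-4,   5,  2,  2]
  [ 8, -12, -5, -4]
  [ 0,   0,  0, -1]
x^2 + 2*x + 1

The characteristic polynomial is χ_A(x) = (x + 1)^4, so the eigenvalues are known. The minimal polynomial is
  m_A(x) = Π_λ (x − λ)^{k_λ}
where k_λ is the size of the *largest* Jordan block for λ (equivalently, the smallest k with (A − λI)^k v = 0 for every generalised eigenvector v of λ).

  λ = -1: largest Jordan block has size 2, contributing (x + 1)^2

So m_A(x) = (x + 1)^2 = x^2 + 2*x + 1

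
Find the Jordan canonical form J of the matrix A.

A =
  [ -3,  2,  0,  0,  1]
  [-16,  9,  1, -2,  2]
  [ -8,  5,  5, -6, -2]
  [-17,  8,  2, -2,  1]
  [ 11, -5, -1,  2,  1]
J_3(2) ⊕ J_1(2) ⊕ J_1(2)

The characteristic polynomial is
  det(x·I − A) = x^5 - 10*x^4 + 40*x^3 - 80*x^2 + 80*x - 32 = (x - 2)^5

Eigenvalues and multiplicities (the geometric multiplicity of λ is n − rank(A − λI), which equals the number of Jordan blocks for λ):
  λ = 2: algebraic multiplicity = 5, geometric multiplicity = 3

Determining the block sizes for each eigenvalue:
  λ = 2: with am = 5 and gm = 3, the partition is not yet determined (e.g. several partitions of 5 into 3 parts exist). Let N = A − (2)·I. Computing rank(N^1) = 2, rank(N^2) = 1, rank(N^3) = 0; the number of blocks of size ≥ j is rank(N^{j−1}) − rank(N^j), giving [3, 1, 1]. So we have 1 block(s) of size 3, 2 block(s) of size 1 → block sizes [3, 1, 1]

Assembling the blocks gives a Jordan form
J =
  [2, 1, 0, 0, 0]
  [0, 2, 1, 0, 0]
  [0, 0, 2, 0, 0]
  [0, 0, 0, 2, 0]
  [0, 0, 0, 0, 2]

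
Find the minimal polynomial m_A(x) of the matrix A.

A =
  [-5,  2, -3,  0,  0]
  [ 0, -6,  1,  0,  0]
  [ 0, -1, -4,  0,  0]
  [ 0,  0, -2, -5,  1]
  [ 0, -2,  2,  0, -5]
x^3 + 15*x^2 + 75*x + 125

The characteristic polynomial is χ_A(x) = (x + 5)^5, so the eigenvalues are known. The minimal polynomial is
  m_A(x) = Π_λ (x − λ)^{k_λ}
where k_λ is the size of the *largest* Jordan block for λ (equivalently, the smallest k with (A − λI)^k v = 0 for every generalised eigenvector v of λ).

  λ = -5: largest Jordan block has size 3, contributing (x + 5)^3

So m_A(x) = (x + 5)^3 = x^3 + 15*x^2 + 75*x + 125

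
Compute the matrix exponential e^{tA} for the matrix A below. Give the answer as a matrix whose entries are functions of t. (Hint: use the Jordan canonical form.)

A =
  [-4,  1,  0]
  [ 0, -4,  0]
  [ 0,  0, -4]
e^{tA} =
  [exp(-4*t), t*exp(-4*t), 0]
  [0, exp(-4*t), 0]
  [0, 0, exp(-4*t)]

Strategy: write A = P · J · P⁻¹ where J is a Jordan canonical form, so e^{tA} = P · e^{tJ} · P⁻¹, and e^{tJ} can be computed block-by-block.

A has Jordan form
J =
  [-4,  1,  0]
  [ 0, -4,  0]
  [ 0,  0, -4]
(up to reordering of blocks).

Per-block formulas:
  For a 1×1 block at λ = -4: exp(t · [-4]) = [e^(-4t)].
  For a 2×2 Jordan block J_2(-4): exp(t · J_2(-4)) = e^(-4t)·(I + t·N), where N is the 2×2 nilpotent shift.

After assembling e^{tJ} and conjugating by P, we get:

e^{tA} =
  [exp(-4*t), t*exp(-4*t), 0]
  [0, exp(-4*t), 0]
  [0, 0, exp(-4*t)]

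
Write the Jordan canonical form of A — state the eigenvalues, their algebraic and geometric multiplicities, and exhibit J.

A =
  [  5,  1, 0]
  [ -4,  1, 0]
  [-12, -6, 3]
J_2(3) ⊕ J_1(3)

The characteristic polynomial is
  det(x·I − A) = x^3 - 9*x^2 + 27*x - 27 = (x - 3)^3

Eigenvalues and multiplicities (the geometric multiplicity of λ is n − rank(A − λI), which equals the number of Jordan blocks for λ):
  λ = 3: algebraic multiplicity = 3, geometric multiplicity = 2

Determining the block sizes for each eigenvalue:
  λ = 3: 2 blocks summing to 3 forces exactly one block of size 2 and the rest size 1 → block sizes [2, 1]

Assembling the blocks gives a Jordan form
J =
  [3, 1, 0]
  [0, 3, 0]
  [0, 0, 3]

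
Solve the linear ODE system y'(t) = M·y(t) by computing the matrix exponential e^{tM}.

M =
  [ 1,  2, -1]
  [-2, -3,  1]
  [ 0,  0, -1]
e^{tM} =
  [2*t*exp(-t) + exp(-t), 2*t*exp(-t), -t*exp(-t)]
  [-2*t*exp(-t), -2*t*exp(-t) + exp(-t), t*exp(-t)]
  [0, 0, exp(-t)]

Strategy: write M = P · J · P⁻¹ where J is a Jordan canonical form, so e^{tM} = P · e^{tJ} · P⁻¹, and e^{tJ} can be computed block-by-block.

M has Jordan form
J =
  [-1,  1,  0]
  [ 0, -1,  0]
  [ 0,  0, -1]
(up to reordering of blocks).

Per-block formulas:
  For a 2×2 Jordan block J_2(-1): exp(t · J_2(-1)) = e^(-1t)·(I + t·N), where N is the 2×2 nilpotent shift.
  For a 1×1 block at λ = -1: exp(t · [-1]) = [e^(-1t)].

After assembling e^{tJ} and conjugating by P, we get:

e^{tM} =
  [2*t*exp(-t) + exp(-t), 2*t*exp(-t), -t*exp(-t)]
  [-2*t*exp(-t), -2*t*exp(-t) + exp(-t), t*exp(-t)]
  [0, 0, exp(-t)]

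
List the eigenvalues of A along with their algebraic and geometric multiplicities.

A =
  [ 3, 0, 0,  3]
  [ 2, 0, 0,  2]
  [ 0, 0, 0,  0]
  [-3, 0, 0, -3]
λ = 0: alg = 4, geom = 3

Step 1 — factor the characteristic polynomial to read off the algebraic multiplicities:
  χ_A(x) = x^4

Step 2 — compute geometric multiplicities via the rank-nullity identity g(λ) = n − rank(A − λI):
  rank(A − (0)·I) = 1, so dim ker(A − (0)·I) = n − 1 = 3

Summary:
  λ = 0: algebraic multiplicity = 4, geometric multiplicity = 3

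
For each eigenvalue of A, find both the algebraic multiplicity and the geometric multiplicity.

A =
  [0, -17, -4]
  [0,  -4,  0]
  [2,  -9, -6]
λ = -4: alg = 2, geom = 1; λ = -2: alg = 1, geom = 1

Step 1 — factor the characteristic polynomial to read off the algebraic multiplicities:
  χ_A(x) = (x + 2)*(x + 4)^2

Step 2 — compute geometric multiplicities via the rank-nullity identity g(λ) = n − rank(A − λI):
  rank(A − (-4)·I) = 2, so dim ker(A − (-4)·I) = n − 2 = 1
  rank(A − (-2)·I) = 2, so dim ker(A − (-2)·I) = n − 2 = 1

Summary:
  λ = -4: algebraic multiplicity = 2, geometric multiplicity = 1
  λ = -2: algebraic multiplicity = 1, geometric multiplicity = 1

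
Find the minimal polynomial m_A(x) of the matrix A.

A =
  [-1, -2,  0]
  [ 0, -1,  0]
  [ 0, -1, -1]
x^2 + 2*x + 1

The characteristic polynomial is χ_A(x) = (x + 1)^3, so the eigenvalues are known. The minimal polynomial is
  m_A(x) = Π_λ (x − λ)^{k_λ}
where k_λ is the size of the *largest* Jordan block for λ (equivalently, the smallest k with (A − λI)^k v = 0 for every generalised eigenvector v of λ).

  λ = -1: largest Jordan block has size 2, contributing (x + 1)^2

So m_A(x) = (x + 1)^2 = x^2 + 2*x + 1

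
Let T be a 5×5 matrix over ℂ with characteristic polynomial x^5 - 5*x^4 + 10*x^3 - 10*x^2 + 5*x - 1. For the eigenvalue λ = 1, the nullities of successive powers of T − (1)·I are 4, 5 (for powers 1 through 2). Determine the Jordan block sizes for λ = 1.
Block sizes for λ = 1: [2, 1, 1, 1]

From the dimensions of kernels of powers, the number of Jordan blocks of size at least j is d_j − d_{j−1} where d_j = dim ker(N^j) (with d_0 = 0). Computing the differences gives [4, 1].
The number of blocks of size exactly k is (#blocks of size ≥ k) − (#blocks of size ≥ k + 1), so the partition is: 3 block(s) of size 1, 1 block(s) of size 2.
In nonincreasing order the block sizes are [2, 1, 1, 1].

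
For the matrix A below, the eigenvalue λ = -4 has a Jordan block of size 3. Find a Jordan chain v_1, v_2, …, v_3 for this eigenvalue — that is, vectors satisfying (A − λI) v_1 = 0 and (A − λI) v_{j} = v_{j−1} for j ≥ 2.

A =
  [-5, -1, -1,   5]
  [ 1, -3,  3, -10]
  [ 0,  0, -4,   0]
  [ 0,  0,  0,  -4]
A Jordan chain for λ = -4 of length 3:
v_1 = (-2, 2, 0, 0)ᵀ
v_2 = (-1, 3, 0, 0)ᵀ
v_3 = (0, 0, 1, 0)ᵀ

Let N = A − (-4)·I. We want v_3 with N^3 v_3 = 0 but N^2 v_3 ≠ 0; then v_{j-1} := N · v_j for j = 3, …, 2.

Pick v_3 = (0, 0, 1, 0)ᵀ.
Then v_2 = N · v_3 = (-1, 3, 0, 0)ᵀ.
Then v_1 = N · v_2 = (-2, 2, 0, 0)ᵀ.

Sanity check: (A − (-4)·I) v_1 = (0, 0, 0, 0)ᵀ = 0. ✓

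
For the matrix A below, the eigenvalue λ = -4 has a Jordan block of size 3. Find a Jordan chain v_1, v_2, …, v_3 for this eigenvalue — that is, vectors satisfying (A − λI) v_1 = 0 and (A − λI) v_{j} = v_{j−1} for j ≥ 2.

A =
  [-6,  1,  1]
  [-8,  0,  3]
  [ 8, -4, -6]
A Jordan chain for λ = -4 of length 3:
v_1 = (4, 8, 0)ᵀ
v_2 = (-2, -8, 8)ᵀ
v_3 = (1, 0, 0)ᵀ

Let N = A − (-4)·I. We want v_3 with N^3 v_3 = 0 but N^2 v_3 ≠ 0; then v_{j-1} := N · v_j for j = 3, …, 2.

Pick v_3 = (1, 0, 0)ᵀ.
Then v_2 = N · v_3 = (-2, -8, 8)ᵀ.
Then v_1 = N · v_2 = (4, 8, 0)ᵀ.

Sanity check: (A − (-4)·I) v_1 = (0, 0, 0)ᵀ = 0. ✓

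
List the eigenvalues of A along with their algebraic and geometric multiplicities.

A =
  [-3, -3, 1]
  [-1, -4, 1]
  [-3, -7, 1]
λ = -2: alg = 3, geom = 1

Step 1 — factor the characteristic polynomial to read off the algebraic multiplicities:
  χ_A(x) = (x + 2)^3

Step 2 — compute geometric multiplicities via the rank-nullity identity g(λ) = n − rank(A − λI):
  rank(A − (-2)·I) = 2, so dim ker(A − (-2)·I) = n − 2 = 1

Summary:
  λ = -2: algebraic multiplicity = 3, geometric multiplicity = 1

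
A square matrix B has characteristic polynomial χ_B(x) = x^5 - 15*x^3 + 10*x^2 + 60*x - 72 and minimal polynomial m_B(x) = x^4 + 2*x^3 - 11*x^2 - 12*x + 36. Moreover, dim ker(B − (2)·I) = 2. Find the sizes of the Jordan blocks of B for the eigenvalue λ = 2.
Block sizes for λ = 2: [2, 1]

Step 1 — from the characteristic polynomial, algebraic multiplicity of λ = 2 is 3. From dim ker(B − (2)·I) = 2, there are exactly 2 Jordan blocks for λ = 2.
Step 2 — from the minimal polynomial, the factor (x − 2)^2 tells us the largest block for λ = 2 has size 2.
Step 3 — with total size 3, 2 blocks, and largest block 2, the block sizes (in nonincreasing order) are [2, 1].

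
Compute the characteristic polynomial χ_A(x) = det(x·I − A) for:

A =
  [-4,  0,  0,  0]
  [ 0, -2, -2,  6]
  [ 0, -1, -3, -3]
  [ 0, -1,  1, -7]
x^4 + 16*x^3 + 96*x^2 + 256*x + 256

Expanding det(x·I − A) (e.g. by cofactor expansion or by noting that A is similar to its Jordan form J, which has the same characteristic polynomial as A) gives
  χ_A(x) = x^4 + 16*x^3 + 96*x^2 + 256*x + 256
which factors as (x + 4)^4. The eigenvalues (with algebraic multiplicities) are λ = -4 with multiplicity 4.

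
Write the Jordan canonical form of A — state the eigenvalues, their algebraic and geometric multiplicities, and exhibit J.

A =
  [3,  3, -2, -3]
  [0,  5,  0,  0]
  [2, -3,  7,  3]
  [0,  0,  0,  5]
J_2(5) ⊕ J_1(5) ⊕ J_1(5)

The characteristic polynomial is
  det(x·I − A) = x^4 - 20*x^3 + 150*x^2 - 500*x + 625 = (x - 5)^4

Eigenvalues and multiplicities (the geometric multiplicity of λ is n − rank(A − λI), which equals the number of Jordan blocks for λ):
  λ = 5: algebraic multiplicity = 4, geometric multiplicity = 3

Determining the block sizes for each eigenvalue:
  λ = 5: 3 blocks summing to 4 forces exactly one block of size 2 and the rest size 1 → block sizes [2, 1, 1]

Assembling the blocks gives a Jordan form
J =
  [5, 1, 0, 0]
  [0, 5, 0, 0]
  [0, 0, 5, 0]
  [0, 0, 0, 5]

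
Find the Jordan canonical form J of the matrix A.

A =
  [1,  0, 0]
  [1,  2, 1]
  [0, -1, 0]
J_3(1)

The characteristic polynomial is
  det(x·I − A) = x^3 - 3*x^2 + 3*x - 1 = (x - 1)^3

Eigenvalues and multiplicities (the geometric multiplicity of λ is n − rank(A − λI), which equals the number of Jordan blocks for λ):
  λ = 1: algebraic multiplicity = 3, geometric multiplicity = 1

Determining the block sizes for each eigenvalue:
  λ = 1: one block (gm = 1), so the single block has size am = 3 → block sizes [3]

Assembling the blocks gives a Jordan form
J =
  [1, 1, 0]
  [0, 1, 1]
  [0, 0, 1]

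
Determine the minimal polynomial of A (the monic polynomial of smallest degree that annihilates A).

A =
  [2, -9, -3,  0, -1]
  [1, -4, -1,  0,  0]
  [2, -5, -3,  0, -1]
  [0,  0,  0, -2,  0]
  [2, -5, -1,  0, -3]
x^3 + 6*x^2 + 12*x + 8

The characteristic polynomial is χ_A(x) = (x + 2)^5, so the eigenvalues are known. The minimal polynomial is
  m_A(x) = Π_λ (x − λ)^{k_λ}
where k_λ is the size of the *largest* Jordan block for λ (equivalently, the smallest k with (A − λI)^k v = 0 for every generalised eigenvector v of λ).

  λ = -2: largest Jordan block has size 3, contributing (x + 2)^3

So m_A(x) = (x + 2)^3 = x^3 + 6*x^2 + 12*x + 8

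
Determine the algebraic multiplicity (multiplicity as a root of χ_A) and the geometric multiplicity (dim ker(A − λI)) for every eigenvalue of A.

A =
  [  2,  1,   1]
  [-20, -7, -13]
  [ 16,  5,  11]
λ = 0: alg = 2, geom = 1; λ = 6: alg = 1, geom = 1

Step 1 — factor the characteristic polynomial to read off the algebraic multiplicities:
  χ_A(x) = x^2*(x - 6)

Step 2 — compute geometric multiplicities via the rank-nullity identity g(λ) = n − rank(A − λI):
  rank(A − (0)·I) = 2, so dim ker(A − (0)·I) = n − 2 = 1
  rank(A − (6)·I) = 2, so dim ker(A − (6)·I) = n − 2 = 1

Summary:
  λ = 0: algebraic multiplicity = 2, geometric multiplicity = 1
  λ = 6: algebraic multiplicity = 1, geometric multiplicity = 1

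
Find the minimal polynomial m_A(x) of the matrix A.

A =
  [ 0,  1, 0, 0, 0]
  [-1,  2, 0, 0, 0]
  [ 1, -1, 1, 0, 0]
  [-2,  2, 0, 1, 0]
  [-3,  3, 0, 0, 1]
x^2 - 2*x + 1

The characteristic polynomial is χ_A(x) = (x - 1)^5, so the eigenvalues are known. The minimal polynomial is
  m_A(x) = Π_λ (x − λ)^{k_λ}
where k_λ is the size of the *largest* Jordan block for λ (equivalently, the smallest k with (A − λI)^k v = 0 for every generalised eigenvector v of λ).

  λ = 1: largest Jordan block has size 2, contributing (x − 1)^2

So m_A(x) = (x - 1)^2 = x^2 - 2*x + 1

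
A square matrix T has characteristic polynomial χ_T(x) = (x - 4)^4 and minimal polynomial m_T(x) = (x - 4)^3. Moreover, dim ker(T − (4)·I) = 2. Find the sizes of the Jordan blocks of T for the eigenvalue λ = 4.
Block sizes for λ = 4: [3, 1]

Step 1 — from the characteristic polynomial, algebraic multiplicity of λ = 4 is 4. From dim ker(T − (4)·I) = 2, there are exactly 2 Jordan blocks for λ = 4.
Step 2 — from the minimal polynomial, the factor (x − 4)^3 tells us the largest block for λ = 4 has size 3.
Step 3 — with total size 4, 2 blocks, and largest block 3, the block sizes (in nonincreasing order) are [3, 1].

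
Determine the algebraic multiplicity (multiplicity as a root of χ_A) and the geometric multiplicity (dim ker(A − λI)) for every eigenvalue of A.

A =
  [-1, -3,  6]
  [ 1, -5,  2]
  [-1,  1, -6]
λ = -4: alg = 3, geom = 2

Step 1 — factor the characteristic polynomial to read off the algebraic multiplicities:
  χ_A(x) = (x + 4)^3

Step 2 — compute geometric multiplicities via the rank-nullity identity g(λ) = n − rank(A − λI):
  rank(A − (-4)·I) = 1, so dim ker(A − (-4)·I) = n − 1 = 2

Summary:
  λ = -4: algebraic multiplicity = 3, geometric multiplicity = 2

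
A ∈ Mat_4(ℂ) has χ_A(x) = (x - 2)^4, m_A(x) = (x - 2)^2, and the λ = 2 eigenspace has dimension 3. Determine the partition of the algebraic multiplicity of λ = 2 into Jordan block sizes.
Block sizes for λ = 2: [2, 1, 1]

Step 1 — from the characteristic polynomial, algebraic multiplicity of λ = 2 is 4. From dim ker(A − (2)·I) = 3, there are exactly 3 Jordan blocks for λ = 2.
Step 2 — from the minimal polynomial, the factor (x − 2)^2 tells us the largest block for λ = 2 has size 2.
Step 3 — with total size 4, 3 blocks, and largest block 2, the block sizes (in nonincreasing order) are [2, 1, 1].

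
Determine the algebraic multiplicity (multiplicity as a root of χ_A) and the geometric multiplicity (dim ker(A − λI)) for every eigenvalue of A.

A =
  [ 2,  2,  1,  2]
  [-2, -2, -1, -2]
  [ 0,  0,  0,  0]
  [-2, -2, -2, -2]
λ = -2: alg = 1, geom = 1; λ = 0: alg = 3, geom = 2

Step 1 — factor the characteristic polynomial to read off the algebraic multiplicities:
  χ_A(x) = x^3*(x + 2)

Step 2 — compute geometric multiplicities via the rank-nullity identity g(λ) = n − rank(A − λI):
  rank(A − (-2)·I) = 3, so dim ker(A − (-2)·I) = n − 3 = 1
  rank(A − (0)·I) = 2, so dim ker(A − (0)·I) = n − 2 = 2

Summary:
  λ = -2: algebraic multiplicity = 1, geometric multiplicity = 1
  λ = 0: algebraic multiplicity = 3, geometric multiplicity = 2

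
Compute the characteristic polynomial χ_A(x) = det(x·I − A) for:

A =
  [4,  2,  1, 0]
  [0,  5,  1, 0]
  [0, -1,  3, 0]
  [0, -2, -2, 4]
x^4 - 16*x^3 + 96*x^2 - 256*x + 256

Expanding det(x·I − A) (e.g. by cofactor expansion or by noting that A is similar to its Jordan form J, which has the same characteristic polynomial as A) gives
  χ_A(x) = x^4 - 16*x^3 + 96*x^2 - 256*x + 256
which factors as (x - 4)^4. The eigenvalues (with algebraic multiplicities) are λ = 4 with multiplicity 4.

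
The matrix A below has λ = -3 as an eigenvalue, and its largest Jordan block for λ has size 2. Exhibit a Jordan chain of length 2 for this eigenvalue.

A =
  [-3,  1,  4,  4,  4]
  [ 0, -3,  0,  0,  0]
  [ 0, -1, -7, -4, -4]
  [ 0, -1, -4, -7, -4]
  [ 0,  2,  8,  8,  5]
A Jordan chain for λ = -3 of length 2:
v_1 = (1, 0, -1, -1, 2)ᵀ
v_2 = (0, 1, 0, 0, 0)ᵀ

Let N = A − (-3)·I. We want v_2 with N^2 v_2 = 0 but N^1 v_2 ≠ 0; then v_{j-1} := N · v_j for j = 2, …, 2.

Pick v_2 = (0, 1, 0, 0, 0)ᵀ.
Then v_1 = N · v_2 = (1, 0, -1, -1, 2)ᵀ.

Sanity check: (A − (-3)·I) v_1 = (0, 0, 0, 0, 0)ᵀ = 0. ✓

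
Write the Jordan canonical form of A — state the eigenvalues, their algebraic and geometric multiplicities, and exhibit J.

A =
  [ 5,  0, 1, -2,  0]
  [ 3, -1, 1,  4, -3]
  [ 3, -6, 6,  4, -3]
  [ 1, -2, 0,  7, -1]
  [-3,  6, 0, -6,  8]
J_3(5) ⊕ J_1(5) ⊕ J_1(5)

The characteristic polynomial is
  det(x·I − A) = x^5 - 25*x^4 + 250*x^3 - 1250*x^2 + 3125*x - 3125 = (x - 5)^5

Eigenvalues and multiplicities (the geometric multiplicity of λ is n − rank(A − λI), which equals the number of Jordan blocks for λ):
  λ = 5: algebraic multiplicity = 5, geometric multiplicity = 3

Determining the block sizes for each eigenvalue:
  λ = 5: with am = 5 and gm = 3, the partition is not yet determined (e.g. several partitions of 5 into 3 parts exist). Let N = A − (5)·I. Computing rank(N^1) = 2, rank(N^2) = 1, rank(N^3) = 0; the number of blocks of size ≥ j is rank(N^{j−1}) − rank(N^j), giving [3, 1, 1]. So we have 1 block(s) of size 3, 2 block(s) of size 1 → block sizes [3, 1, 1]

Assembling the blocks gives a Jordan form
J =
  [5, 1, 0, 0, 0]
  [0, 5, 1, 0, 0]
  [0, 0, 5, 0, 0]
  [0, 0, 0, 5, 0]
  [0, 0, 0, 0, 5]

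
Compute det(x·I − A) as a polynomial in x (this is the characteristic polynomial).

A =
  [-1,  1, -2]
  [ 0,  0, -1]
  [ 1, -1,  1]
x^3

Expanding det(x·I − A) (e.g. by cofactor expansion or by noting that A is similar to its Jordan form J, which has the same characteristic polynomial as A) gives
  χ_A(x) = x^3
which factors as x^3. The eigenvalues (with algebraic multiplicities) are λ = 0 with multiplicity 3.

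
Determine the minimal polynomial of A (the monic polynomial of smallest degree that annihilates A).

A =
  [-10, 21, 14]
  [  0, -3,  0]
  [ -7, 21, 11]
x^2 - x - 12

The characteristic polynomial is χ_A(x) = (x - 4)*(x + 3)^2, so the eigenvalues are known. The minimal polynomial is
  m_A(x) = Π_λ (x − λ)^{k_λ}
where k_λ is the size of the *largest* Jordan block for λ (equivalently, the smallest k with (A − λI)^k v = 0 for every generalised eigenvector v of λ).

  λ = -3: largest Jordan block has size 1, contributing (x + 3)
  λ = 4: largest Jordan block has size 1, contributing (x − 4)

So m_A(x) = (x - 4)*(x + 3) = x^2 - x - 12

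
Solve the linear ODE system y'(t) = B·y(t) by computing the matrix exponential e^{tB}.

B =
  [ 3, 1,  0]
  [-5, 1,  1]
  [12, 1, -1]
e^{tB} =
  [-t^2*exp(t)/2 + 2*t*exp(t) + exp(t), t^2*exp(t) + t*exp(t), t^2*exp(t)/2]
  [t^2*exp(t) - 5*t*exp(t), -2*t^2*exp(t) + exp(t), -t^2*exp(t) + t*exp(t)]
  [-5*t^2*exp(t)/2 + 12*t*exp(t), 5*t^2*exp(t) + t*exp(t), 5*t^2*exp(t)/2 - 2*t*exp(t) + exp(t)]

Strategy: write B = P · J · P⁻¹ where J is a Jordan canonical form, so e^{tB} = P · e^{tJ} · P⁻¹, and e^{tJ} can be computed block-by-block.

B has Jordan form
J =
  [1, 1, 0]
  [0, 1, 1]
  [0, 0, 1]
(up to reordering of blocks).

Per-block formulas:
  For a 3×3 Jordan block J_3(1): exp(t · J_3(1)) = e^(1t)·(I + t·N + (t^2/2)·N^2), where N is the 3×3 nilpotent shift.

After assembling e^{tJ} and conjugating by P, we get:

e^{tB} =
  [-t^2*exp(t)/2 + 2*t*exp(t) + exp(t), t^2*exp(t) + t*exp(t), t^2*exp(t)/2]
  [t^2*exp(t) - 5*t*exp(t), -2*t^2*exp(t) + exp(t), -t^2*exp(t) + t*exp(t)]
  [-5*t^2*exp(t)/2 + 12*t*exp(t), 5*t^2*exp(t) + t*exp(t), 5*t^2*exp(t)/2 - 2*t*exp(t) + exp(t)]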